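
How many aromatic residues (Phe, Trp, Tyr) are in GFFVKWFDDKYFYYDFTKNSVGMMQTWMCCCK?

Matching residues: F2, F3, W6, F7, Y11, F12, Y13, Y14, F16, W27.

10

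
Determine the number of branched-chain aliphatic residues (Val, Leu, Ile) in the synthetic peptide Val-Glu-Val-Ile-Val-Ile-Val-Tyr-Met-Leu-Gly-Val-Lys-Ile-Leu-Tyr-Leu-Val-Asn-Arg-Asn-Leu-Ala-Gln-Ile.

Matching residues: Val1, Val3, Ile4, Val5, Ile6, Val7, Leu10, Val12, Ile14, Leu15, Leu17, Val18, Leu22, Ile25.

14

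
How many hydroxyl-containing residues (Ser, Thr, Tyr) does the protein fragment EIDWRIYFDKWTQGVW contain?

Matching residues: Y7, T12.

2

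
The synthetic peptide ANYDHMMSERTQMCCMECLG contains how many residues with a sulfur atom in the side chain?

Only Cys (C) and Met (M) have a sulfur atom in the side chain.
Matching residues: M6, M7, M13, C14, C15, M16, C18.

7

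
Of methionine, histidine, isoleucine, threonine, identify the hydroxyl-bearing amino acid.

threonine

The –OH-bearing residues are Ser, Thr (aliphatic alcohols), and Tyr (phenol).
Of the listed options, only threonine belongs to this group.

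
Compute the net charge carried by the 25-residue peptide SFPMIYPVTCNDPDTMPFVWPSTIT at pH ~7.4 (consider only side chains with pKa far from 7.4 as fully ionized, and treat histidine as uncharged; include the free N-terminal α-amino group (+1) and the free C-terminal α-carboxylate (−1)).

-2

The side chains ionized at physiological pH are Lys/Arg (+1) and Asp/Glu (−1); with His treated as neutral, nothing else contributes.
Positive (K, R): none → +0.
Negative (D, E): D12, D14 → −2.
The N-terminus (+1) and C-terminus (−1) cancel.
Net charge = (+0) + (−2) = −2.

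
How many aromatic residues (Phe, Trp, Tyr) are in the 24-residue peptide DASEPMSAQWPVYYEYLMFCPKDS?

5

Matching residues: W10, Y13, Y14, Y16, F19.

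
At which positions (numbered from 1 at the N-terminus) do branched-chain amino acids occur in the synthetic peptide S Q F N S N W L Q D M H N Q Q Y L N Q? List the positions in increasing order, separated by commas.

8, 17

Valine (V), leucine (L), and isoleucine (I) are the branched-chain amino acids.
Matching residues: L8, L17.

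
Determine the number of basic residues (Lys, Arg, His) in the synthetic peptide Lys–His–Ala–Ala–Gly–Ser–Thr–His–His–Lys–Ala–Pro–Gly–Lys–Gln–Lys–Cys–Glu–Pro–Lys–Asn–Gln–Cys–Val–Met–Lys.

9

Matching residues: Lys1, His2, His8, His9, Lys10, Lys14, Lys16, Lys20, Lys26.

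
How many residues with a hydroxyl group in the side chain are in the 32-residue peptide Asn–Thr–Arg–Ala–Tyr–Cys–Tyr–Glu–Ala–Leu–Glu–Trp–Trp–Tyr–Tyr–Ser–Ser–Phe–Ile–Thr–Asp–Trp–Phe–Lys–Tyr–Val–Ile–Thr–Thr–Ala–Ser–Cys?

S, T, and Y are the three residues with a side-chain hydroxyl.
Matching residues: Thr2, Tyr5, Tyr7, Tyr14, Tyr15, Ser16, Ser17, Thr20, Tyr25, Thr28, Thr29, Ser31.

12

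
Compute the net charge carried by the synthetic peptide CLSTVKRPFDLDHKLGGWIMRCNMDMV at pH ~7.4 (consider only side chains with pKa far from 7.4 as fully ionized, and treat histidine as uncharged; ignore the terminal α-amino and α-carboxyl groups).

At pH ~7.4 the Lys and Arg side chains are protonated (+1), the Asp and Glu side chains are deprotonated (−1), and with His taken as neutral all other side chains carry no charge.
Positive (K, R): K6, R7, K14, R21 → +4.
Negative (D, E): D10, D12, D25 → −3.
Net charge = (+4) + (−3) = +1.

+1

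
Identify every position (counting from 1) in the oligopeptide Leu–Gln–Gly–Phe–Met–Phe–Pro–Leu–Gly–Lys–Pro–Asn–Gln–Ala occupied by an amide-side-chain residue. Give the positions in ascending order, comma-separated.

2, 12, 13

Matching residues: Gln2, Asn12, Gln13.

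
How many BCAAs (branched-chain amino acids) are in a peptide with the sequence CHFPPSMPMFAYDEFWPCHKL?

V, L, and I make up the branched-chain aliphatic group.
Matching residues: L21.

1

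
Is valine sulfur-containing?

The sulfur-bearing residues are cysteine (–SH) and methionine (–S–CH₃).
Valine is not in this group.

No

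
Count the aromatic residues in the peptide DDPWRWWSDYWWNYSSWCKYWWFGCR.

F, W, and Y each carry an aromatic ring on the side chain.
Matching residues: W4, W6, W7, Y10, W11, W12, Y14, W17, Y20, W21, W22, F23.

12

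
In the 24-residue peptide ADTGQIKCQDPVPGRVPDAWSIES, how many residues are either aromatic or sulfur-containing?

2

Aromatic: F, W, Y. Sulfur-containing: C, M.
Aromatic residues here: W20 (1).
Sulfur-containing residues here: C8 (1).
The two groups share no amino acid, so total = 1 + 1 = 2.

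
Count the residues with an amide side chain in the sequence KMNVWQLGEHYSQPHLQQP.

Asparagine (N) and glutamine (Q) have uncharged amide side chains.
Matching residues: N3, Q6, Q13, Q17, Q18.

5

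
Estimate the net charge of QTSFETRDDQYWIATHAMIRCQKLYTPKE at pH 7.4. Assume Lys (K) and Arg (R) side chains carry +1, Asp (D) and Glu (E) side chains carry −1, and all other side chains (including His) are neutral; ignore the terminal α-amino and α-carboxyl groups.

0

Positive (K, R): R7, R20, K23, K28 → +4.
Negative (D, E): E5, D8, D9, E29 → −4.
Net charge = (+4) + (−4) = 0.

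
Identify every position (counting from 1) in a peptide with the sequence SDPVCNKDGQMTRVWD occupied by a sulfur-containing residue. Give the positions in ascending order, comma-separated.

Cysteine (C, thiol) and methionine (M, thioether) are the two sulfur-containing amino acids.
Matching residues: C5, M11.

5, 11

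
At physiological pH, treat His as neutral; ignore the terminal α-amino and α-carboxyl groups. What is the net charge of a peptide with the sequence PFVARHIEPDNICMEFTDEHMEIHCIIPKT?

-4

The side chains ionized at physiological pH are Lys/Arg (+1) and Asp/Glu (−1); with His treated as neutral, nothing else contributes.
Positive (K, R): R5, K29 → +2.
Negative (D, E): E8, D10, E15, D18, E19, E22 → −6.
Net charge = (+2) + (−6) = −4.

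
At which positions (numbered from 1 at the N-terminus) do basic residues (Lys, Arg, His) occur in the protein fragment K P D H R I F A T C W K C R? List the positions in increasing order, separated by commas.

1, 4, 5, 12, 14

Matching residues: K1, H4, R5, K12, R14.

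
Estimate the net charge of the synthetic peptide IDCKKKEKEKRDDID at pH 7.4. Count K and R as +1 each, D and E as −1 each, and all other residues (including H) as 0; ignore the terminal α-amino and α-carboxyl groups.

0

Positive (K, R): K4, K5, K6, K8, K10, R11 → +6.
Negative (D, E): D2, E7, E9, D12, D13, D15 → −6.
Net charge = (+6) + (−6) = 0.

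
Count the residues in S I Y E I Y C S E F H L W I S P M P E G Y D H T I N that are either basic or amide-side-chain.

Basic: H, K, R. Amide-side-chain: N, Q.
Basic residues here: H11, H23 (2).
Amide-side-chain residues here: N26 (1).
The two groups share no amino acid, so total = 2 + 1 = 3.

3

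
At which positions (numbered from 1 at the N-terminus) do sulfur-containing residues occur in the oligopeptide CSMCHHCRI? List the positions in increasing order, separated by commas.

The sulfur-bearing residues are cysteine (–SH) and methionine (–S–CH₃).
Matching residues: C1, M3, C4, C7.

1, 3, 4, 7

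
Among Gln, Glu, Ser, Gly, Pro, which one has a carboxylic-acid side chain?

Glu

The acidic residues are Asp (D) and Glu (E), whose side chains end in a carboxylate group.
Of the listed options, only Glu belongs to this group.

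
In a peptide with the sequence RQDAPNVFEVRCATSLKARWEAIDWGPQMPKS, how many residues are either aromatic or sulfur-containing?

5

Aromatic: F, W, Y. Sulfur-containing: C, M.
Aromatic residues here: F8, W20, W25 (3).
Sulfur-containing residues here: C12, M29 (2).
The two groups share no amino acid, so total = 3 + 2 = 5.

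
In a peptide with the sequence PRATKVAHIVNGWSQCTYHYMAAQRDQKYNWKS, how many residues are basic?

7

K, R, and H are the three residues with basic side chains (ε-amine, guanidinium, and imidazole respectively).
Matching residues: R2, K5, H8, H19, R25, K28, K32.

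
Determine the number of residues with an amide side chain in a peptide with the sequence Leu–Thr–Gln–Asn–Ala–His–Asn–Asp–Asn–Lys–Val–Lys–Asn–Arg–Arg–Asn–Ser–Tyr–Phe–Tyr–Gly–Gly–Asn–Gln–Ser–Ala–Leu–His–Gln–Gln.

Asparagine (N) and glutamine (Q) have uncharged amide side chains.
Matching residues: Gln3, Asn4, Asn7, Asn9, Asn13, Asn16, Asn23, Gln24, Gln29, Gln30.

10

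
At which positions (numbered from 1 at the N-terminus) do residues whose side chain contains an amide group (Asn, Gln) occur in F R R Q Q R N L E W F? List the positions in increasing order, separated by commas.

4, 5, 7

Matching residues: Q4, Q5, N7.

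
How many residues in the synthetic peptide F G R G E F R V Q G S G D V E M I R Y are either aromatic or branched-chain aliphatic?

Aromatic: F, W, Y. Branched-chain aliphatic: I, L, V.
Aromatic residues here: F1, F6, Y19 (3).
Branched-chain aliphatic residues here: V8, V14, I17 (3).
The two groups share no amino acid, so total = 3 + 3 = 6.

6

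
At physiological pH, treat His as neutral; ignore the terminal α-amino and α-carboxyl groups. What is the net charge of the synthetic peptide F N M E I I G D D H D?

Near pH 7.4, K and R contribute +1 each, D and E contribute −1 each, and every other side chain (His included, as stated) is uncharged.
Positive (K, R): none → +0.
Negative (D, E): E4, D8, D9, D11 → −4.
Net charge = (+0) + (−4) = −4.

-4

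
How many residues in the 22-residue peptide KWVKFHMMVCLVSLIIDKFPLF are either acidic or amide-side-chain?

1

Acidic: D, E. Amide-side-chain: N, Q.
Acidic residues here: D17 (1).
Amide-side-chain residues here: none (0).
The two groups share no amino acid, so total = 1 + 0 = 1.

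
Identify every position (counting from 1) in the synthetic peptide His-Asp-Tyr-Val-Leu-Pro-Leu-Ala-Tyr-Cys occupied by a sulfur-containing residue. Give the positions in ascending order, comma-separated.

Cysteine (C, thiol) and methionine (M, thioether) are the two sulfur-containing amino acids.
Matching residues: Cys10.

10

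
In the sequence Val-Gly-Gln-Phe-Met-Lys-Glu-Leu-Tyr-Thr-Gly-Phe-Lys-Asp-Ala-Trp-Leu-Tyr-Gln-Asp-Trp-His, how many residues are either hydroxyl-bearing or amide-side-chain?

5

Hydroxyl-bearing: S, T, Y. Amide-side-chain: N, Q.
Hydroxyl-bearing residues here: Tyr9, Thr10, Tyr18 (3).
Amide-side-chain residues here: Gln3, Gln19 (2).
The two groups share no amino acid, so total = 3 + 2 = 5.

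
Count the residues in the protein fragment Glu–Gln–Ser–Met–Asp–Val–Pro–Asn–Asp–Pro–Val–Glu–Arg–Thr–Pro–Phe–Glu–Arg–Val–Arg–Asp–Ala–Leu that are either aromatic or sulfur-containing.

2

Aromatic: F, W, Y. Sulfur-containing: C, M.
Aromatic residues here: Phe16 (1).
Sulfur-containing residues here: Met4 (1).
The two groups share no amino acid, so total = 1 + 1 = 2.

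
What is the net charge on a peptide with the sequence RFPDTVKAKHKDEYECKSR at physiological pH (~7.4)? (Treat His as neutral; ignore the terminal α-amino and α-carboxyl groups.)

+2

Near pH 7.4, K and R contribute +1 each, D and E contribute −1 each, and every other side chain (His included, as stated) is uncharged.
Positive (K, R): R1, K7, K9, K11, K17, R19 → +6.
Negative (D, E): D4, D12, E13, E15 → −4.
Net charge = (+6) + (−4) = +2.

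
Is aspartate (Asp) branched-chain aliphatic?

No

V, L, and I make up the branched-chain aliphatic group.
Aspartate is not in this group.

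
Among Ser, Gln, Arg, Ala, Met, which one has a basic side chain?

The basic amino acids are Lys (K), Arg (R), and His (H).
Of the listed options, only Arg belongs to this group.

Arg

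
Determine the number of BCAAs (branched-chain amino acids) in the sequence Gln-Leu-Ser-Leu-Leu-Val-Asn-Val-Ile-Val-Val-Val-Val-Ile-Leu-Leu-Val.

14

Valine (V), leucine (L), and isoleucine (I) are the branched-chain amino acids.
Matching residues: Leu2, Leu4, Leu5, Val6, Val8, Ile9, Val10, Val11, Val12, Val13, Ile14, Leu15, Leu16, Val17.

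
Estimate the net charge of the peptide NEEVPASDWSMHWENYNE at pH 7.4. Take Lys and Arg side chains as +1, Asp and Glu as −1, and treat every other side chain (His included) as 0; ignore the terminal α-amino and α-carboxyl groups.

-5

Positive (K, R): none → +0.
Negative (D, E): E2, E3, D8, E14, E18 → −5.
Net charge = (+0) + (−5) = −5.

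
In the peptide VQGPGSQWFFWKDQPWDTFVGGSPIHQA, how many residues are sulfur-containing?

0

The sulfur-bearing residues are cysteine (–SH) and methionine (–S–CH₃).
None of the 28 residues belong to this group.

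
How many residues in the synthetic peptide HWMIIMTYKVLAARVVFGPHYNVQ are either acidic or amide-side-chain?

2

Acidic: D, E. Amide-side-chain: N, Q.
Acidic residues here: none (0).
Amide-side-chain residues here: N22, Q24 (2).
The two groups share no amino acid, so total = 0 + 2 = 2.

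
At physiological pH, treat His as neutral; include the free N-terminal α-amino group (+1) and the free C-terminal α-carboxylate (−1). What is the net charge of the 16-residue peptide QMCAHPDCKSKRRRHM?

+4

The side chains ionized at physiological pH are Lys/Arg (+1) and Asp/Glu (−1); with His treated as neutral, nothing else contributes.
Positive (K, R): K9, K11, R12, R13, R14 → +5.
Negative (D, E): D7 → −1.
The N-terminus (+1) and C-terminus (−1) cancel.
Net charge = (+5) + (−1) = +4.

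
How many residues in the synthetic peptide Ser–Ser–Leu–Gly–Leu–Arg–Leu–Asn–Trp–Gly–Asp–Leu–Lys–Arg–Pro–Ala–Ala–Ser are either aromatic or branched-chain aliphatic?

5

Aromatic: F, W, Y. Branched-chain aliphatic: I, L, V.
Aromatic residues here: Trp9 (1).
Branched-chain aliphatic residues here: Leu3, Leu5, Leu7, Leu12 (4).
The two groups share no amino acid, so total = 1 + 4 = 5.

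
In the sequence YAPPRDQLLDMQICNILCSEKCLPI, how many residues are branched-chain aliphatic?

7

The BCAAs are Val, Leu, and Ile — aliphatic side chains with a branch point.
Matching residues: L8, L9, I13, I16, L17, L23, I25.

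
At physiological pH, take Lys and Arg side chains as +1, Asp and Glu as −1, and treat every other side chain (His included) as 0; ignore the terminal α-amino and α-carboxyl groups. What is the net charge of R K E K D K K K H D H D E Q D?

0

Positive (K, R): R1, K2, K4, K6, K7, K8 → +6.
Negative (D, E): E3, D5, D10, D12, E13, D15 → −6.
Net charge = (+6) + (−6) = 0.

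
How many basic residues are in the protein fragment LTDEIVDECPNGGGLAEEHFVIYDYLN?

K, R, and H are the three residues with basic side chains (ε-amine, guanidinium, and imidazole respectively).
Matching residues: H19.

1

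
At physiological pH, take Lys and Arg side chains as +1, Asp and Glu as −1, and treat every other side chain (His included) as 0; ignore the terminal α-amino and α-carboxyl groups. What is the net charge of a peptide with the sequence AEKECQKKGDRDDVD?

Positive (K, R): K3, K7, K8, R11 → +4.
Negative (D, E): E2, E4, D10, D12, D13, D15 → −6.
Net charge = (+4) + (−6) = −2.

-2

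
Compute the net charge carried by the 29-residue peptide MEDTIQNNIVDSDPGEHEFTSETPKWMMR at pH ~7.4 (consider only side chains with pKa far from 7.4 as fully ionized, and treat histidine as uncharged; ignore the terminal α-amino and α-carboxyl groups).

-5

The side chains ionized at physiological pH are Lys/Arg (+1) and Asp/Glu (−1); with His treated as neutral, nothing else contributes.
Positive (K, R): K25, R29 → +2.
Negative (D, E): E2, D3, D11, D13, E16, E18, E22 → −7.
Net charge = (+2) + (−7) = −5.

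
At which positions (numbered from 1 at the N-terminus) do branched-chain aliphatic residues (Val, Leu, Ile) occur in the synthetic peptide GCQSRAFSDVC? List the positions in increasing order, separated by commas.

10

Matching residues: V10.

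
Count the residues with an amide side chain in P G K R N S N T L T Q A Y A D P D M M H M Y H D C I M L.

Only N (asparagine) and Q (glutamine) carry a side-chain carboxamide.
Matching residues: N5, N7, Q11.

3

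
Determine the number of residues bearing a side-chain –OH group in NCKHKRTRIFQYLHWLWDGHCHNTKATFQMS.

5

Serine (S), threonine (T), and tyrosine (Y) each carry a hydroxyl group on the side chain.
Matching residues: T7, Y12, T24, T27, S31.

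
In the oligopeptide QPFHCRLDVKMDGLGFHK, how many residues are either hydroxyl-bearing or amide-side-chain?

1

Hydroxyl-bearing: S, T, Y. Amide-side-chain: N, Q.
Hydroxyl-bearing residues here: none (0).
Amide-side-chain residues here: Q1 (1).
The two groups share no amino acid, so total = 0 + 1 = 1.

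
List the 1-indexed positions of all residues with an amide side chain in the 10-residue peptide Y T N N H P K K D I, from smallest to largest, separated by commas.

Only N (asparagine) and Q (glutamine) carry a side-chain carboxamide.
Matching residues: N3, N4.

3, 4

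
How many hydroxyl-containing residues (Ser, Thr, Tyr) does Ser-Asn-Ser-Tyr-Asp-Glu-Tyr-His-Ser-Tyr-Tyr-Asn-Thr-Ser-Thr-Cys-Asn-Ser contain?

Matching residues: Ser1, Ser3, Tyr4, Tyr7, Ser9, Tyr10, Tyr11, Thr13, Ser14, Thr15, Ser18.

11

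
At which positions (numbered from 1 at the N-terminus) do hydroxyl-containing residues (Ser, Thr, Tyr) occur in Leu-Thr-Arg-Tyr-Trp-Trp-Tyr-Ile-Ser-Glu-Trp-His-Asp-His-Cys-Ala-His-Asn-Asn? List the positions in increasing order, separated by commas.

2, 4, 7, 9

Matching residues: Thr2, Tyr4, Tyr7, Ser9.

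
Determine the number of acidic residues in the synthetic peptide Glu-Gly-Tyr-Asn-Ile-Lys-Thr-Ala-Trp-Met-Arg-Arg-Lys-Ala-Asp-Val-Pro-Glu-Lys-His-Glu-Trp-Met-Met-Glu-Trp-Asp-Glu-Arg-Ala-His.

7

The acidic residues are Asp (D) and Glu (E), whose side chains end in a carboxylate group.
Matching residues: Glu1, Asp15, Glu18, Glu21, Glu25, Asp27, Glu28.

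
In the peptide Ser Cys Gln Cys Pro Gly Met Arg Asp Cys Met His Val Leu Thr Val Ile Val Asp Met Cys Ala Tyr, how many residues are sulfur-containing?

7

The sulfur-bearing residues are cysteine (–SH) and methionine (–S–CH₃).
Matching residues: Cys2, Cys4, Met7, Cys10, Met11, Met20, Cys21.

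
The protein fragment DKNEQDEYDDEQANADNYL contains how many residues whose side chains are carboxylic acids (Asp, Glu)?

8

Matching residues: D1, E4, D6, E7, D9, D10, E11, D16.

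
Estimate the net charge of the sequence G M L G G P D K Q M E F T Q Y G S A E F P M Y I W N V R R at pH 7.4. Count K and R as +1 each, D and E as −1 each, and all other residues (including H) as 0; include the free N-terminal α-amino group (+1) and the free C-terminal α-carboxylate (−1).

Positive (K, R): K8, R28, R29 → +3.
Negative (D, E): D7, E11, E19 → −3.
The N-terminus (+1) and C-terminus (−1) cancel.
Net charge = (+3) + (−3) = 0.

0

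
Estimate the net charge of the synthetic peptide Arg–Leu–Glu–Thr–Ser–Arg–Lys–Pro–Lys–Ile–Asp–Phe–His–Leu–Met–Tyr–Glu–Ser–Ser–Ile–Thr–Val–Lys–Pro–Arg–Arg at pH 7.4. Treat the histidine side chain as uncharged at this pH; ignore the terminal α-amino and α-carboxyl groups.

Near pH 7.4, K and R contribute +1 each, D and E contribute −1 each, and every other side chain (His included, as stated) is uncharged.
Positive (K, R): Arg1, Arg6, Lys7, Lys9, Lys23, Arg25, Arg26 → +7.
Negative (D, E): Glu3, Asp11, Glu17 → −3.
Net charge = (+7) + (−3) = +4.

+4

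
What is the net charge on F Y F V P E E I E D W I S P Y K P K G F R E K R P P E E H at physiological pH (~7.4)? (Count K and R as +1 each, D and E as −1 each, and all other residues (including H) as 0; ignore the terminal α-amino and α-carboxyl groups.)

-2

Positive (K, R): K16, K18, R21, K23, R24 → +5.
Negative (D, E): E6, E7, E9, D10, E22, E27, E28 → −7.
Net charge = (+5) + (−7) = −2.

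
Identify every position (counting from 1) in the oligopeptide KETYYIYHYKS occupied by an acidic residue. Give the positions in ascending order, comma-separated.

Aspartate (D) and glutamate (E) have carboxylic-acid side chains and are the acidic amino acids.
Matching residues: E2.

2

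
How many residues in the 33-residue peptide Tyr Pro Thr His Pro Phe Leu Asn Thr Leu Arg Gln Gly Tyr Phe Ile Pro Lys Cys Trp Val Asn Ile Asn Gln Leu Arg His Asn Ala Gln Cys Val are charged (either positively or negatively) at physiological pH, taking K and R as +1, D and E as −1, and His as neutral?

Charged side chains at pH ~7.4: K, R (positive); D, E (negative).
Matching residues: Arg11, Lys18, Arg27.

3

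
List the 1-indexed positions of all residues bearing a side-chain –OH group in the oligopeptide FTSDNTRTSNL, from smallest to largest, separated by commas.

Serine (S), threonine (T), and tyrosine (Y) each carry a hydroxyl group on the side chain.
Matching residues: T2, S3, T6, T8, S9.

2, 3, 6, 8, 9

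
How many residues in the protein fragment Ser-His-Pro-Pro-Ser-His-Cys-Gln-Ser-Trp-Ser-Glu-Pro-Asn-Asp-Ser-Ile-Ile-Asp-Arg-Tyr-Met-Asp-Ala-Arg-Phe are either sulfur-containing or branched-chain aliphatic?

Sulfur-containing: C, M. Branched-chain aliphatic: I, L, V.
Sulfur-containing residues here: Cys7, Met22 (2).
Branched-chain aliphatic residues here: Ile17, Ile18 (2).
The two groups share no amino acid, so total = 2 + 2 = 4.

4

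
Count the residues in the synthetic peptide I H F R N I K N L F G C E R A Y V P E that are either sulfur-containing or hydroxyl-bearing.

2

Sulfur-containing: C, M. Hydroxyl-bearing: S, T, Y.
Sulfur-containing residues here: C12 (1).
Hydroxyl-bearing residues here: Y16 (1).
The two groups share no amino acid, so total = 1 + 1 = 2.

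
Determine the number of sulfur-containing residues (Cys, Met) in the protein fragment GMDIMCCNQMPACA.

Matching residues: M2, M5, C6, C7, M10, C13.

6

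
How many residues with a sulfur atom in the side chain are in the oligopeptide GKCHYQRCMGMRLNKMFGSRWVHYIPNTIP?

5

The sulfur-bearing residues are cysteine (–SH) and methionine (–S–CH₃).
Matching residues: C3, C8, M9, M11, M16.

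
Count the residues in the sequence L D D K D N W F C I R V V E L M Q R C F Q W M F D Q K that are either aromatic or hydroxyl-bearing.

Aromatic: F, W, Y. Hydroxyl-bearing: S, T, Y.
Aromatic residues here: W7, F8, F20, W22, F24 (5).
Hydroxyl-bearing residues here: none (0).
(Y belongs to both groups, but none appear in this sequence.) Total = 5 + 0 = 5.

5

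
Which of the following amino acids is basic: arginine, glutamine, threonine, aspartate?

arginine

K, R, and H are the three residues with basic side chains (ε-amine, guanidinium, and imidazole respectively).
Of the listed options, only arginine belongs to this group.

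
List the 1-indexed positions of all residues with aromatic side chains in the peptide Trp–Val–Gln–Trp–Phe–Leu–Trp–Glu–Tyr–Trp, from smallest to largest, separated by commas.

F, W, and Y each carry an aromatic ring on the side chain.
Matching residues: Trp1, Trp4, Phe5, Trp7, Tyr9, Trp10.

1, 4, 5, 7, 9, 10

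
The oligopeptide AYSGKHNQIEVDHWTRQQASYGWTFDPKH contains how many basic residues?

Lysine (K), arginine (R), and histidine (H) have basic, nitrogen-containing side chains.
Matching residues: K5, H6, H13, R16, K28, H29.

6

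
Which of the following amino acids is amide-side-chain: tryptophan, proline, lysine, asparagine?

Only N (asparagine) and Q (glutamine) carry a side-chain carboxamide.
Of the listed options, only asparagine belongs to this group.

asparagine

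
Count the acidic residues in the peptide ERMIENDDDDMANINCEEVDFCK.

The acidic residues are Asp (D) and Glu (E), whose side chains end in a carboxylate group.
Matching residues: E1, E5, D7, D8, D9, D10, E17, E18, D20.

9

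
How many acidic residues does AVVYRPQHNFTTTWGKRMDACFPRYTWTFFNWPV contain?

Only D (aspartate) and E (glutamate) carry a side-chain carboxylic acid.
Matching residues: D19.

1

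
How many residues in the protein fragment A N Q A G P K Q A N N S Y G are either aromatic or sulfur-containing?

1

Aromatic: F, W, Y. Sulfur-containing: C, M.
Aromatic residues here: Y13 (1).
Sulfur-containing residues here: none (0).
The two groups share no amino acid, so total = 1 + 0 = 1.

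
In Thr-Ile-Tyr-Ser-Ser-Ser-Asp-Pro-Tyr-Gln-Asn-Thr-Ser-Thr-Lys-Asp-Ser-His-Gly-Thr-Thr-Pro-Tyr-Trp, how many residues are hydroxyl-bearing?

The –OH-bearing residues are Ser, Thr (aliphatic alcohols), and Tyr (phenol).
Matching residues: Thr1, Tyr3, Ser4, Ser5, Ser6, Tyr9, Thr12, Ser13, Thr14, Ser17, Thr20, Thr21, Tyr23.

13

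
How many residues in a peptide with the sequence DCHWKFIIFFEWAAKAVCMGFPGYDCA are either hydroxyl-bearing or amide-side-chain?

Hydroxyl-bearing: S, T, Y. Amide-side-chain: N, Q.
Hydroxyl-bearing residues here: Y24 (1).
Amide-side-chain residues here: none (0).
The two groups share no amino acid, so total = 1 + 0 = 1.

1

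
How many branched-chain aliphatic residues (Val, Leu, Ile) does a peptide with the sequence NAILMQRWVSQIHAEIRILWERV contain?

8

Matching residues: I3, L4, V9, I12, I16, I18, L19, V23.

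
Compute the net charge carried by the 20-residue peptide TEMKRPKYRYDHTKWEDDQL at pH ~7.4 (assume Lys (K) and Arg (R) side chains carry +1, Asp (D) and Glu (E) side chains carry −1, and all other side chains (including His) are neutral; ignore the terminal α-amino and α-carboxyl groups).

0

Positive (K, R): K4, R5, K7, R9, K14 → +5.
Negative (D, E): E2, D11, E16, D17, D18 → −5.
Net charge = (+5) + (−5) = 0.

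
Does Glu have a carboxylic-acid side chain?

Aspartate (D) and glutamate (E) have carboxylic-acid side chains and are the acidic amino acids.
Glutamate is in this group.

Yes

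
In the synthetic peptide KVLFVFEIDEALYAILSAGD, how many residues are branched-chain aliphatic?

7

V, L, and I make up the branched-chain aliphatic group.
Matching residues: V2, L3, V5, I8, L12, I15, L16.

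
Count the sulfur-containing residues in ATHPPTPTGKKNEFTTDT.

0

Only Cys (C) and Met (M) have a sulfur atom in the side chain.
None of the 18 residues belong to this group.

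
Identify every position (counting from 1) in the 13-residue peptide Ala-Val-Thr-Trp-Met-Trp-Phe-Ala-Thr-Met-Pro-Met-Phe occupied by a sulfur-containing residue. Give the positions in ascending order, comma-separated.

Matching residues: Met5, Met10, Met12.

5, 10, 12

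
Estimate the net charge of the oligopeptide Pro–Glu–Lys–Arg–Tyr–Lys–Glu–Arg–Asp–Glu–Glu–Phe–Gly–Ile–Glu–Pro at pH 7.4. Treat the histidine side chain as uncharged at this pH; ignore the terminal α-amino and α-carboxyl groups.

Near pH 7.4, K and R contribute +1 each, D and E contribute −1 each, and every other side chain (His included, as stated) is uncharged.
Positive (K, R): Lys3, Arg4, Lys6, Arg8 → +4.
Negative (D, E): Glu2, Glu7, Asp9, Glu10, Glu11, Glu15 → −6.
Net charge = (+4) + (−6) = −2.

-2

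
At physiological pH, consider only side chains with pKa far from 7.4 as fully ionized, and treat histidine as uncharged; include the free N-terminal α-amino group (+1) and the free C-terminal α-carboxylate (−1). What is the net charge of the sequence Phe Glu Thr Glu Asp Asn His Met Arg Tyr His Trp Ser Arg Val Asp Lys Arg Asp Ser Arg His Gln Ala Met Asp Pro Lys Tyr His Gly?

At pH ~7.4 the Lys and Arg side chains are protonated (+1), the Asp and Glu side chains are deprotonated (−1), and with His taken as neutral all other side chains carry no charge.
Positive (K, R): Arg9, Arg14, Lys17, Arg18, Arg21, Lys28 → +6.
Negative (D, E): Glu2, Glu4, Asp5, Asp16, Asp19, Asp26 → −6.
The N-terminus (+1) and C-terminus (−1) cancel.
Net charge = (+6) + (−6) = 0.

0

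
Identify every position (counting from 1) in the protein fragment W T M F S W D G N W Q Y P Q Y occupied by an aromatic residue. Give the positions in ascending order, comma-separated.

1, 4, 6, 10, 12, 15

Matching residues: W1, F4, W6, W10, Y12, Y15.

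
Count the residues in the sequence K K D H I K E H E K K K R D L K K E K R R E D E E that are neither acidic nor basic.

Acidic: D, E. Basic: K, R, H. All other residues are neither.
Matching residues: I5, L15.

2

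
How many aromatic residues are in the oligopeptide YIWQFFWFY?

7

F, W, and Y each carry an aromatic ring on the side chain.
Matching residues: Y1, W3, F5, F6, W7, F8, Y9.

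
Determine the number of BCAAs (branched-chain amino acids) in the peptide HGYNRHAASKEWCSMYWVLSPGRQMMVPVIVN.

Valine (V), leucine (L), and isoleucine (I) are the branched-chain amino acids.
Matching residues: V18, L19, V27, V29, I30, V31.

6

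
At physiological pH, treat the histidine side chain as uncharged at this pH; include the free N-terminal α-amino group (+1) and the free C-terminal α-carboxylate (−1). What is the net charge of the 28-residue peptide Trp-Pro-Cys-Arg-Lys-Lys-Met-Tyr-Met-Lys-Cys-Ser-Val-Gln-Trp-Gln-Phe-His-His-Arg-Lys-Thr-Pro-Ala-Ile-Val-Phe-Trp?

The side chains ionized at physiological pH are Lys/Arg (+1) and Asp/Glu (−1); with His treated as neutral, nothing else contributes.
Positive (K, R): Arg4, Lys5, Lys6, Lys10, Arg20, Lys21 → +6.
Negative (D, E): none → −0.
The N-terminus (+1) and C-terminus (−1) cancel.
Net charge = (+6) + (−0) = +6.

+6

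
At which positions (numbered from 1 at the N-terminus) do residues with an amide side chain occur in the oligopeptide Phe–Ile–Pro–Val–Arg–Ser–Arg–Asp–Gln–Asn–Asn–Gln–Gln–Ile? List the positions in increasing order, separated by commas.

The amide-side-chain residues are Asn (N) and Gln (Q).
Matching residues: Gln9, Asn10, Asn11, Gln12, Gln13.

9, 10, 11, 12, 13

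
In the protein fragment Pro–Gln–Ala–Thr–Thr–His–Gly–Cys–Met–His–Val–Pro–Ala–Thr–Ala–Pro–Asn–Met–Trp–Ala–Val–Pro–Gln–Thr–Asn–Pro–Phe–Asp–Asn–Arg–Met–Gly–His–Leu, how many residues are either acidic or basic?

5

Acidic: D, E. Basic: H, K, R.
Acidic residues here: Asp28 (1).
Basic residues here: His6, His10, Arg30, His33 (4).
The two groups share no amino acid, so total = 1 + 4 = 5.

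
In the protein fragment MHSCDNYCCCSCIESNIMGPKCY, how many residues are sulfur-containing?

8

Only Cys (C) and Met (M) have a sulfur atom in the side chain.
Matching residues: M1, C4, C8, C9, C10, C12, M18, C22.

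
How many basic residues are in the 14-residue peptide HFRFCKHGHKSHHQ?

8

K, R, and H are the three residues with basic side chains (ε-amine, guanidinium, and imidazole respectively).
Matching residues: H1, R3, K6, H7, H9, K10, H12, H13.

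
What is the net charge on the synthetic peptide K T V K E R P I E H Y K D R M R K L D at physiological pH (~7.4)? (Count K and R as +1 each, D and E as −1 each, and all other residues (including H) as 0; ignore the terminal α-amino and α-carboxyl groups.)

Positive (K, R): K1, K4, R6, K12, R14, R16, K17 → +7.
Negative (D, E): E5, E9, D13, D19 → −4.
Net charge = (+7) + (−4) = +3.

+3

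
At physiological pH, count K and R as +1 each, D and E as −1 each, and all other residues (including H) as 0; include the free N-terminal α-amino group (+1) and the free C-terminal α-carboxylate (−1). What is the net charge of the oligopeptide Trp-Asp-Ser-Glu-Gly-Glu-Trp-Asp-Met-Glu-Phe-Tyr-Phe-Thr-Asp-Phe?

Positive (K, R): none → +0.
Negative (D, E): Asp2, Glu4, Glu6, Asp8, Glu10, Asp15 → −6.
The N-terminus (+1) and C-terminus (−1) cancel.
Net charge = (+0) + (−6) = −6.

-6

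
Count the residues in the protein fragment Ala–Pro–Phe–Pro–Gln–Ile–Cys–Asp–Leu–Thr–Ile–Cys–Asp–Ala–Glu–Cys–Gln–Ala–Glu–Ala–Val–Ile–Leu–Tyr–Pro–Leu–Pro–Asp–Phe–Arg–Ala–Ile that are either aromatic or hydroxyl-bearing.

4

Aromatic: F, W, Y. Hydroxyl-bearing: S, T, Y.
Aromatic residues here: Phe3, Tyr24, Phe29 (3).
Hydroxyl-bearing residues here: Thr10, Tyr24 (2).
Y is in both groups, so the 1 Y residue must not be double-counted.
Total = 3 + 2 − 1 = 4.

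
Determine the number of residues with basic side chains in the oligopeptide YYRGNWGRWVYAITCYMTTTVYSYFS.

2

The basic amino acids are Lys (K), Arg (R), and His (H).
Matching residues: R3, R8.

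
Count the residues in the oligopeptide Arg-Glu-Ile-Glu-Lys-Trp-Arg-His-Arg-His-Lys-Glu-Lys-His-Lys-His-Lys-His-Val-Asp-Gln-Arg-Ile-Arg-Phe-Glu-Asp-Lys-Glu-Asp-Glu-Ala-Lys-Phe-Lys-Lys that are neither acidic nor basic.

8

Acidic: D, E. Basic: K, R, H. All other residues are neither.
Matching residues: Ile3, Trp6, Val19, Gln21, Ile23, Phe25, Ala32, Phe34.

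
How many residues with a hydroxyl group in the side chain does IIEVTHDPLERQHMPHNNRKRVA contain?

1

The –OH-bearing residues are Ser, Thr (aliphatic alcohols), and Tyr (phenol).
Matching residues: T5.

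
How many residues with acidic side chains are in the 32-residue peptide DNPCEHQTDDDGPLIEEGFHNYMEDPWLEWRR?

10

The acidic residues are Asp (D) and Glu (E), whose side chains end in a carboxylate group.
Matching residues: D1, E5, D9, D10, D11, E16, E17, E24, D25, E29.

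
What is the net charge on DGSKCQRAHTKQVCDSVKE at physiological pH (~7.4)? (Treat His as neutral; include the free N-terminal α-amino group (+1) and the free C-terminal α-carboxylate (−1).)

Near pH 7.4, K and R contribute +1 each, D and E contribute −1 each, and every other side chain (His included, as stated) is uncharged.
Positive (K, R): K4, R7, K11, K18 → +4.
Negative (D, E): D1, D15, E19 → −3.
The N-terminus (+1) and C-terminus (−1) cancel.
Net charge = (+4) + (−3) = +1.

+1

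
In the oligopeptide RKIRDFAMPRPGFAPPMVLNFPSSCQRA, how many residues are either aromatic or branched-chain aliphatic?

Aromatic: F, W, Y. Branched-chain aliphatic: I, L, V.
Aromatic residues here: F6, F13, F21 (3).
Branched-chain aliphatic residues here: I3, V18, L19 (3).
The two groups share no amino acid, so total = 3 + 3 = 6.

6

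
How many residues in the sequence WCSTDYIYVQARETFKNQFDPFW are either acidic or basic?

5

Acidic: D, E. Basic: H, K, R.
Acidic residues here: D5, E13, D20 (3).
Basic residues here: R12, K16 (2).
The two groups share no amino acid, so total = 3 + 2 = 5.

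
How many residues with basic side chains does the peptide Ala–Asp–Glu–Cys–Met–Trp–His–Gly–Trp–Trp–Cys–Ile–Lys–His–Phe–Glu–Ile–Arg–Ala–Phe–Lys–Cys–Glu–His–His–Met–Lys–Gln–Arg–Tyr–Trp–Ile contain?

9

The basic amino acids are Lys (K), Arg (R), and His (H).
Matching residues: His7, Lys13, His14, Arg18, Lys21, His24, His25, Lys27, Arg29.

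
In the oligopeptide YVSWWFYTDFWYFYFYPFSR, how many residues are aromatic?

The aromatic amino acids are Phe (F, benzyl), Trp (W, indole), and Tyr (Y, phenol).
Matching residues: Y1, W4, W5, F6, Y7, F10, W11, Y12, F13, Y14, F15, Y16, F18.

13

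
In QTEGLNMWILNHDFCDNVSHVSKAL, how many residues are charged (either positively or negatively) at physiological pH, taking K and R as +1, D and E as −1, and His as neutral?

Charged side chains at pH ~7.4: K, R (positive); D, E (negative).
Matching residues: E3, D13, D16, K23.

4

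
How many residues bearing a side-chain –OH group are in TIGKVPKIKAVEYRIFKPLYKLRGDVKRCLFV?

S, T, and Y are the three residues with a side-chain hydroxyl.
Matching residues: T1, Y13, Y20.

3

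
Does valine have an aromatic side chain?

No

F, W, and Y each carry an aromatic ring on the side chain.
Valine is not in this group.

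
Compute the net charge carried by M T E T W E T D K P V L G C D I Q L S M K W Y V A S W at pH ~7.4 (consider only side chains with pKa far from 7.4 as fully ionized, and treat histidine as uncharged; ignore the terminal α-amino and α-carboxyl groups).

At pH ~7.4 the Lys and Arg side chains are protonated (+1), the Asp and Glu side chains are deprotonated (−1), and with His taken as neutral all other side chains carry no charge.
Positive (K, R): K9, K21 → +2.
Negative (D, E): E3, E6, D8, D15 → −4.
Net charge = (+2) + (−4) = −2.

-2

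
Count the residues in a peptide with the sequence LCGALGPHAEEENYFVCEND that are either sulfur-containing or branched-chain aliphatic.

5

Sulfur-containing: C, M. Branched-chain aliphatic: I, L, V.
Sulfur-containing residues here: C2, C17 (2).
Branched-chain aliphatic residues here: L1, L5, V16 (3).
The two groups share no amino acid, so total = 2 + 3 = 5.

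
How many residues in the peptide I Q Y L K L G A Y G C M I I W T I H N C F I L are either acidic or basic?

2

Acidic: D, E. Basic: H, K, R.
Acidic residues here: none (0).
Basic residues here: K5, H18 (2).
The two groups share no amino acid, so total = 0 + 2 = 2.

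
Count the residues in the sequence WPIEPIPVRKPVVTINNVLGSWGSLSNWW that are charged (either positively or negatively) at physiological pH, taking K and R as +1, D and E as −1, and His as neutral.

Charged side chains at pH ~7.4: K, R (positive); D, E (negative).
Matching residues: E4, R9, K10.

3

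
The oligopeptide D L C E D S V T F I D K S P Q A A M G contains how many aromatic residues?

1

Phenylalanine (F), tryptophan (W), and tyrosine (Y) have aromatic ring side chains.
Matching residues: F9.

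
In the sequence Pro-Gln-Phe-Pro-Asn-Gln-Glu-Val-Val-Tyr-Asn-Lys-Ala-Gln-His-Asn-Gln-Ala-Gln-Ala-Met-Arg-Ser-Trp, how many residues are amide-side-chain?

The amide-side-chain residues are Asn (N) and Gln (Q).
Matching residues: Gln2, Asn5, Gln6, Asn11, Gln14, Asn16, Gln17, Gln19.

8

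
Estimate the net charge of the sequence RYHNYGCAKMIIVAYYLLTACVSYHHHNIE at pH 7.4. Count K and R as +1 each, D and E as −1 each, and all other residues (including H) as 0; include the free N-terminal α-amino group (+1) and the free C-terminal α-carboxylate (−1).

Positive (K, R): R1, K9 → +2.
Negative (D, E): E30 → −1.
The N-terminus (+1) and C-terminus (−1) cancel.
Net charge = (+2) + (−1) = +1.

+1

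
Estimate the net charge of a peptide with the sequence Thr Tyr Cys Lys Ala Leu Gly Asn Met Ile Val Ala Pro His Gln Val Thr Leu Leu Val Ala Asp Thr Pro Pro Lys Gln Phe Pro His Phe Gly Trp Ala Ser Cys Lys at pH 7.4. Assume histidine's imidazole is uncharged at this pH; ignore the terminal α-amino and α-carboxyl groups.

Near pH 7.4, K and R contribute +1 each, D and E contribute −1 each, and every other side chain (His included, as stated) is uncharged.
Positive (K, R): Lys4, Lys26, Lys37 → +3.
Negative (D, E): Asp22 → −1.
Net charge = (+3) + (−1) = +2.

+2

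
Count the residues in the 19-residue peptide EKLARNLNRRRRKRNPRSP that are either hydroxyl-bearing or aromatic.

1

Hydroxyl-bearing: S, T, Y. Aromatic: F, W, Y.
Hydroxyl-bearing residues here: S18 (1).
Aromatic residues here: none (0).
(Y belongs to both groups, but none appear in this sequence.) Total = 1 + 0 = 1.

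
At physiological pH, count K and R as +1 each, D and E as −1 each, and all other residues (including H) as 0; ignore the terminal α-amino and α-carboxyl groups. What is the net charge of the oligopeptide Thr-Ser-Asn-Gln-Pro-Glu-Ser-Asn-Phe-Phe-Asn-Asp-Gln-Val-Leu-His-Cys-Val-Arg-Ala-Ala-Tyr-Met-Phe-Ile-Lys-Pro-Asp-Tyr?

-1

Positive (K, R): Arg19, Lys26 → +2.
Negative (D, E): Glu6, Asp12, Asp28 → −3.
Net charge = (+2) + (−3) = −1.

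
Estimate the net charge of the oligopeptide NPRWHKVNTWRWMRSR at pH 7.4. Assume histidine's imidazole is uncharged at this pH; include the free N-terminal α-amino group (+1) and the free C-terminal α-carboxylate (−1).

The side chains ionized at physiological pH are Lys/Arg (+1) and Asp/Glu (−1); with His treated as neutral, nothing else contributes.
Positive (K, R): R3, K6, R11, R14, R16 → +5.
Negative (D, E): none → −0.
The N-terminus (+1) and C-terminus (−1) cancel.
Net charge = (+5) + (−0) = +5.

+5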